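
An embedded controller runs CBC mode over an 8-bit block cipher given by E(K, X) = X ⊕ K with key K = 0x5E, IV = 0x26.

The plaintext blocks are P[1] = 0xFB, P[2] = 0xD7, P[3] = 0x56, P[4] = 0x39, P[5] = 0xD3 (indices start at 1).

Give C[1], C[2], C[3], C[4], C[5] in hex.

C[1] = 0x83, C[2] = 0x0A, C[3] = 0x02, C[4] = 0x65, C[5] = 0xE8

CBC encryption: C_i = E(K, P_i ⊕ C_{i−1}), with C_{0} = IV.
C[1]: P[1] ⊕ 0x26 = 0xDD; E(K, 0xDD) = 0x83.
C[2]: P[2] ⊕ 0x83 = 0x54; E(K, 0x54) = 0x0A.
C[3]: P[3] ⊕ 0x0A = 0x5C; E(K, 0x5C) = 0x02.
C[4]: P[4] ⊕ 0x02 = 0x3B; E(K, 0x3B) = 0x65.
C[5]: P[5] ⊕ 0x65 = 0xB6; E(K, 0xB6) = 0xE8.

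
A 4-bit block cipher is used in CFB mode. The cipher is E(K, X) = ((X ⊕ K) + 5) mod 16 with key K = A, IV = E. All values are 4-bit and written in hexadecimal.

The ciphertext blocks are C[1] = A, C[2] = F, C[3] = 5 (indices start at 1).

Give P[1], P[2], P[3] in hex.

P[1] = 3, P[2] = A, P[3] = F

CFB decryption: P_i = C_i ⊕ E(K, C_{i−1}), with C_{0} = IV.
P[1]: E(K, E) = 9; A ⊕ 9 = 3.
P[2]: E(K, A) = 5; F ⊕ 5 = A.
P[3]: E(K, F) = A; 5 ⊕ A = F.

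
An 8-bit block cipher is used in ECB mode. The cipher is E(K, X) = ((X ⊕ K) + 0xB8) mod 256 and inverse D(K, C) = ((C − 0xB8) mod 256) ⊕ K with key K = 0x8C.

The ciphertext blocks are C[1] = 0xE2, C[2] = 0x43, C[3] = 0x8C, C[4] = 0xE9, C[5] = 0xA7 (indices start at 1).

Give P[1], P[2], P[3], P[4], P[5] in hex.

ECB decryption: P_i = D(K, C_i).
P[1]: D(K, 0xE2) = 0xA6.
P[2]: D(K, 0x43) = 0x07.
P[3]: D(K, 0x8C) = 0x58.
P[4]: D(K, 0xE9) = 0xBD.
P[5]: D(K, 0xA7) = 0x63.

P[1] = 0xA6, P[2] = 0x07, P[3] = 0x58, P[4] = 0xBD, P[5] = 0x63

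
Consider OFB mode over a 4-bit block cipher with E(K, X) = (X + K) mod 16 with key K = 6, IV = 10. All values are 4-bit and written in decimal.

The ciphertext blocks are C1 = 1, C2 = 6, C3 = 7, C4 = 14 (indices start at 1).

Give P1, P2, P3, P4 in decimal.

OFB decryption: S_i = E(K, S_{i−1}) with S_{0} = IV; P_i = C_i ⊕ S_i.
P1: S = E(K, 10) = 0; 1 ⊕ 0 = 1.
P2: S = E(K, 0) = 6; 6 ⊕ 6 = 0.
P3: S = E(K, 6) = 12; 7 ⊕ 12 = 11.
P4: S = E(K, 12) = 2; 14 ⊕ 2 = 12.

P1 = 1, P2 = 0, P3 = 11, P4 = 12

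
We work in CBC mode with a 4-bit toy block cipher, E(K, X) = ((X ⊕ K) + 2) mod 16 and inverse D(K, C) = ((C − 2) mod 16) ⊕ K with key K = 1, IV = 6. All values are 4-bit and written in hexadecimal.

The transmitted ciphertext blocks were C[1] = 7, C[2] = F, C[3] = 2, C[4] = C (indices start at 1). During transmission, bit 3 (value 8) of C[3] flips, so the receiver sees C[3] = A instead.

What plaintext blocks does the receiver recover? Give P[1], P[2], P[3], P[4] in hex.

CBC decryption: P_i = D(K, C_i) ⊕ C_{i−1}, with C_{0} = IV.
Only C[3] changed, to A. In CBC, a change in C_i garbles P_i and flips the same bit in P_{i+1}. Decrypting the received ciphertext:
P[1]: D(K, 7) = 4; 4 ⊕ 6 = 2.
P[2]: D(K, F) = C; C ⊕ 7 = B.
P[3]: D(K, A) = 9; 9 ⊕ F = 6.
P[4]: D(K, C) = B; B ⊕ A = 1.
Blocks that differ from the original plaintext: P[3], P[4].

P[1] = 2, P[2] = B, P[3] = 6, P[4] = 1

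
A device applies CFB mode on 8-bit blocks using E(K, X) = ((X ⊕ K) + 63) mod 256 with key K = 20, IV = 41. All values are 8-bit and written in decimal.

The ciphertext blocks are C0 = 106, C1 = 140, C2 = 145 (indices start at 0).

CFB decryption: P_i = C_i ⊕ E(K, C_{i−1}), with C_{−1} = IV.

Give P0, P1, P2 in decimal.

P0: E(K, 41) = 124; 106 ⊕ 124 = 22.
P1: E(K, 106) = 189; 140 ⊕ 189 = 49.
P2: E(K, 140) = 215; 145 ⊕ 215 = 70.

P0 = 22, P1 = 49, P2 = 70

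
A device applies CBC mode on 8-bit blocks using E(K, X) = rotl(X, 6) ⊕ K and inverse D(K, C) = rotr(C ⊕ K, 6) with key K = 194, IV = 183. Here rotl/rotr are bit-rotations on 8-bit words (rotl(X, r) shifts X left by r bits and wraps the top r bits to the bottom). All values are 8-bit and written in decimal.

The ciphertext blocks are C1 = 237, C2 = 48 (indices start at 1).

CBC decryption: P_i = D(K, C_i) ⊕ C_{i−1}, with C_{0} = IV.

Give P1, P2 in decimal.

P1 = 11, P2 = 38

P1: D(K, 237) = 188; 188 ⊕ 183 = 11.
P2: D(K, 48) = 203; 203 ⊕ 237 = 38.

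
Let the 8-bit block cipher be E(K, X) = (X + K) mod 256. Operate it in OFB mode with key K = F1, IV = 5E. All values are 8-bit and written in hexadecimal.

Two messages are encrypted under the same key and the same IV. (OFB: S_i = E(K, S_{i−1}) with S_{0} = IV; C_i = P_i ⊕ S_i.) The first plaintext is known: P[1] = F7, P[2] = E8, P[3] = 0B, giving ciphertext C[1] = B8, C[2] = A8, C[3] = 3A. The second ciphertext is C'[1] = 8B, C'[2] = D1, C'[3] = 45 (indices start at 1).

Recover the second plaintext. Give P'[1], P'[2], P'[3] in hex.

P'[1] = C4, P'[2] = 91, P'[3] = 74

In OFB with a reused IV, both messages share the same keystream S_i, so C_i ⊕ C'_i = P_i ⊕ P'_i and thus P'_i = P_i ⊕ C_i ⊕ C'_i.
P'[1]: F7 ⊕ B8 ⊕ 8B = C4.
P'[2]: E8 ⊕ A8 ⊕ D1 = 91.
P'[3]: 0B ⊕ 3A ⊕ 45 = 74.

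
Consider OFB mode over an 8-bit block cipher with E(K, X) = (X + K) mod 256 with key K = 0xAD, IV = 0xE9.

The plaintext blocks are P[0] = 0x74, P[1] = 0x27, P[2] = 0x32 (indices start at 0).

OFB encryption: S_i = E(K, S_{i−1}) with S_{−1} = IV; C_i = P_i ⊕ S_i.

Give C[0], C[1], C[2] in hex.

C[0] = 0xE2, C[1] = 0x64, C[2] = 0xC2

C[0]: S = E(K, 0xE9) = 0x96; 0x74 ⊕ 0x96 = 0xE2.
C[1]: S = E(K, 0x96) = 0x43; 0x27 ⊕ 0x43 = 0x64.
C[2]: S = E(K, 0x43) = 0xF0; 0x32 ⊕ 0xF0 = 0xC2.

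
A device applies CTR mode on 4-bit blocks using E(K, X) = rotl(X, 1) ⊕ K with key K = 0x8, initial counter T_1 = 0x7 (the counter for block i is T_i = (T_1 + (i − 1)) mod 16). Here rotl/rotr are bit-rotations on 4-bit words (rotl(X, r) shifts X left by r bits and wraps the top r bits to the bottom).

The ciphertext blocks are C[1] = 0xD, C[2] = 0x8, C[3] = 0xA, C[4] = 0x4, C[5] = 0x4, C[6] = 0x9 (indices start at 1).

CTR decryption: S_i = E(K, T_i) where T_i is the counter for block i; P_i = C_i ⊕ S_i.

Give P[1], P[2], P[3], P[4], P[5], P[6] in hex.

P[1]: T = 0x7, S = E(K, T) = 0x6; 0xD ⊕ 0x6 = 0xB.
P[2]: T = 0x8, S = E(K, T) = 0x9; 0x8 ⊕ 0x9 = 0x1.
P[3]: T = 0x9, S = E(K, T) = 0xB; 0xA ⊕ 0xB = 0x1.
P[4]: T = 0xA, S = E(K, T) = 0xD; 0x4 ⊕ 0xD = 0x9.
P[5]: T = 0xB, S = E(K, T) = 0xF; 0x4 ⊕ 0xF = 0xB.
P[6]: T = 0xC, S = E(K, T) = 0x1; 0x9 ⊕ 0x1 = 0x8.

P[1] = 0xB, P[2] = 0x1, P[3] = 0x1, P[4] = 0x9, P[5] = 0xB, P[6] = 0x8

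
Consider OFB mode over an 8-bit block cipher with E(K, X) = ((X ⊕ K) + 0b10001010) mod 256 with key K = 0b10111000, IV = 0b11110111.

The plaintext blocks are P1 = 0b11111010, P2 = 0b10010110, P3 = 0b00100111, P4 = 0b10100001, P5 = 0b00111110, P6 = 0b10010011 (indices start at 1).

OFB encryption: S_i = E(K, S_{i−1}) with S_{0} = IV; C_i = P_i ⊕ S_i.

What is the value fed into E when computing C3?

C1: S = E(K, 0b11110111) = 0b11011001; 0b11111010 ⊕ 0b11011001 = 0b00100011.
C2: S = E(K, 0b11011001) = 0b11101011; 0b10010110 ⊕ 0b11101011 = 0b01111101.
C3: S = E(K, 0b11101011) = 0b11011101; 0b00100111 ⊕ 0b11011101 = 0b11111010.
So the input to E for block 3 is 0b11101011.

0b11101011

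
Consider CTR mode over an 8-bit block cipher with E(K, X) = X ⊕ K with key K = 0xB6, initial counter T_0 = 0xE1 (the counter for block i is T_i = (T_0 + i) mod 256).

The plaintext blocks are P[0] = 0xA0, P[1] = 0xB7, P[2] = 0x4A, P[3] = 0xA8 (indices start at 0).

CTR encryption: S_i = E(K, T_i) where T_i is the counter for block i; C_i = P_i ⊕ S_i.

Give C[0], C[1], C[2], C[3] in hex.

C[0] = 0xF7, C[1] = 0xE3, C[2] = 0x1F, C[3] = 0xFA

C[0]: T = 0xE1, S = E(K, T) = 0x57; 0xA0 ⊕ 0x57 = 0xF7.
C[1]: T = 0xE2, S = E(K, T) = 0x54; 0xB7 ⊕ 0x54 = 0xE3.
C[2]: T = 0xE3, S = E(K, T) = 0x55; 0x4A ⊕ 0x55 = 0x1F.
C[3]: T = 0xE4, S = E(K, T) = 0x52; 0xA8 ⊕ 0x52 = 0xFA.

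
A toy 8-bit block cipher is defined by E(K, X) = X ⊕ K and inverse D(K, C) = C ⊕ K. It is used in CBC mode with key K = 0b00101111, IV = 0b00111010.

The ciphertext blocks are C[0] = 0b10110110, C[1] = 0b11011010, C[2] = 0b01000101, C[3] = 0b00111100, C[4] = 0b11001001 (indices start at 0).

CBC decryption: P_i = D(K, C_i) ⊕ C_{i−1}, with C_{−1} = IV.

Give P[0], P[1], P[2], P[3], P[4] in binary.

P[0] = 0b10100011, P[1] = 0b01000011, P[2] = 0b10110000, P[3] = 0b01010110, P[4] = 0b11011010

P[0]: D(K, 0b10110110) = 0b10011001; 0b10011001 ⊕ 0b00111010 = 0b10100011.
P[1]: D(K, 0b11011010) = 0b11110101; 0b11110101 ⊕ 0b10110110 = 0b01000011.
P[2]: D(K, 0b01000101) = 0b01101010; 0b01101010 ⊕ 0b11011010 = 0b10110000.
P[3]: D(K, 0b00111100) = 0b00010011; 0b00010011 ⊕ 0b01000101 = 0b01010110.
P[4]: D(K, 0b11001001) = 0b11100110; 0b11100110 ⊕ 0b00111100 = 0b11011010.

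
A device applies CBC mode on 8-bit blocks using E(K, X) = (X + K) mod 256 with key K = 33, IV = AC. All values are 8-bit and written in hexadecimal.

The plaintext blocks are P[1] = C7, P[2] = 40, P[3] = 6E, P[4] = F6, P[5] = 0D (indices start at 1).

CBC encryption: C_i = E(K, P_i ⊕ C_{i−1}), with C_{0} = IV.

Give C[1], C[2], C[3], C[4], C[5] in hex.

C[1]: P[1] ⊕ AC = 6B; E(K, 6B) = 9E.
C[2]: P[2] ⊕ 9E = DE; E(K, DE) = 11.
C[3]: P[3] ⊕ 11 = 7F; E(K, 7F) = B2.
C[4]: P[4] ⊕ B2 = 44; E(K, 44) = 77.
C[5]: P[5] ⊕ 77 = 7A; E(K, 7A) = AD.

C[1] = 9E, C[2] = 11, C[3] = B2, C[4] = 77, C[5] = AD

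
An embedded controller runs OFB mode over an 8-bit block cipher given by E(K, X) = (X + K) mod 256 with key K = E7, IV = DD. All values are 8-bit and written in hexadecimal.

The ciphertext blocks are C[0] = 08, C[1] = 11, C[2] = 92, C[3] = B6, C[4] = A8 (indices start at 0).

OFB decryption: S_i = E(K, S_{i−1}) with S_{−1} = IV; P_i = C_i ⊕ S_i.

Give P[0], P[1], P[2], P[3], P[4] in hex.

P[0] = CC, P[1] = BA, P[2] = 00, P[3] = CF, P[4] = C8

P[0]: S = E(K, DD) = C4; 08 ⊕ C4 = CC.
P[1]: S = E(K, C4) = AB; 11 ⊕ AB = BA.
P[2]: S = E(K, AB) = 92; 92 ⊕ 92 = 00.
P[3]: S = E(K, 92) = 79; B6 ⊕ 79 = CF.
P[4]: S = E(K, 79) = 60; A8 ⊕ 60 = C8.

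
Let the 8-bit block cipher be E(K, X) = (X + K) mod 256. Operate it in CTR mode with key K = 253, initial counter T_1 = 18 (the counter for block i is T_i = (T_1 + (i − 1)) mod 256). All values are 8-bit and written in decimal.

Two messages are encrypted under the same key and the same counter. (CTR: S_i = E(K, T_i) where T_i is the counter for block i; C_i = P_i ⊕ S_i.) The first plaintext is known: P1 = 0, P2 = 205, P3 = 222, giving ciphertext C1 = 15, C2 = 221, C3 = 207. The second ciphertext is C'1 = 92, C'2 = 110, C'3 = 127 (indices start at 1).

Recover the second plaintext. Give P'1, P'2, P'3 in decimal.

P'1 = 83, P'2 = 126, P'3 = 110

In CTR with a reused counter, both messages share the same keystream S_i, so C_i ⊕ C'_i = P_i ⊕ P'_i and thus P'_i = P_i ⊕ C_i ⊕ C'_i.
P'1: 0 ⊕ 15 ⊕ 92 = 83.
P'2: 205 ⊕ 221 ⊕ 110 = 126.
P'3: 222 ⊕ 207 ⊕ 127 = 110.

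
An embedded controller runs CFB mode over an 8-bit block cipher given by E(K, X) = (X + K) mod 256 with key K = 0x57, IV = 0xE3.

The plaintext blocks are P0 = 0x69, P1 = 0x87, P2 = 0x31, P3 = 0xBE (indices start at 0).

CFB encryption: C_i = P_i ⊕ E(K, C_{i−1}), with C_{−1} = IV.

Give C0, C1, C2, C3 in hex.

C0: E(K, 0xE3) = 0x3A; 0x69 ⊕ 0x3A = 0x53.
C1: E(K, 0x53) = 0xAA; 0x87 ⊕ 0xAA = 0x2D.
C2: E(K, 0x2D) = 0x84; 0x31 ⊕ 0x84 = 0xB5.
C3: E(K, 0xB5) = 0x0C; 0xBE ⊕ 0x0C = 0xB2.

C0 = 0x53, C1 = 0x2D, C2 = 0xB5, C3 = 0xB2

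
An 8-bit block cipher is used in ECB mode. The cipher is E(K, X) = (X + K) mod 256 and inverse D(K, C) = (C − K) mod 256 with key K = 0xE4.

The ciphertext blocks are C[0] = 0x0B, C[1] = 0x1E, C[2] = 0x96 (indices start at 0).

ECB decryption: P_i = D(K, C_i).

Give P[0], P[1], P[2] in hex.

P[0]: D(K, 0x0B) = 0x27.
P[1]: D(K, 0x1E) = 0x3A.
P[2]: D(K, 0x96) = 0xB2.

P[0] = 0x27, P[1] = 0x3A, P[2] = 0xB2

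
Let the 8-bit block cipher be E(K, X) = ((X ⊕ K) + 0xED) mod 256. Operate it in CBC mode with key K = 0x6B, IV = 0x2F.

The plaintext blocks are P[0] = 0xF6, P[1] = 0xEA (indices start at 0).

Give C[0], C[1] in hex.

CBC encryption: C_i = E(K, P_i ⊕ C_{i−1}), with C_{−1} = IV.
C[0]: P[0] ⊕ 0x2F = 0xD9; E(K, 0xD9) = 0x9F.
C[1]: P[1] ⊕ 0x9F = 0x75; E(K, 0x75) = 0x0B.

C[0] = 0x9F, C[1] = 0x0B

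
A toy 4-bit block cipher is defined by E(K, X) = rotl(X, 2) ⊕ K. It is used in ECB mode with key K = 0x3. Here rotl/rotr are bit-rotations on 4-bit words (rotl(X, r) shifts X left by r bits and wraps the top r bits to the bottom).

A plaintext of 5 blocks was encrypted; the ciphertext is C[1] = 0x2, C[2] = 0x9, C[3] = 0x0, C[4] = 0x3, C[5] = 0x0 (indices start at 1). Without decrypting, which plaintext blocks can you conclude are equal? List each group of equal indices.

P[3] = P[5]

ECB encrypts each block independently with the same key, so equal ciphertext blocks imply equal plaintext blocks.
C[3] = C[5] = 0x0, so P[3] = P[5].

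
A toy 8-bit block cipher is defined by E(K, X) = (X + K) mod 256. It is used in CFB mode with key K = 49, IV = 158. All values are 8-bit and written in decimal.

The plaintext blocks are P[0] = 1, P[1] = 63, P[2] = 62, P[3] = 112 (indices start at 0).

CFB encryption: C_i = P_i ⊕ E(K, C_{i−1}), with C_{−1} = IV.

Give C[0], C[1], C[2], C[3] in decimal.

C[0]: E(K, 158) = 207; 1 ⊕ 207 = 206.
C[1]: E(K, 206) = 255; 63 ⊕ 255 = 192.
C[2]: E(K, 192) = 241; 62 ⊕ 241 = 207.
C[3]: E(K, 207) = 0; 112 ⊕ 0 = 112.

C[0] = 206, C[1] = 192, C[2] = 207, C[3] = 112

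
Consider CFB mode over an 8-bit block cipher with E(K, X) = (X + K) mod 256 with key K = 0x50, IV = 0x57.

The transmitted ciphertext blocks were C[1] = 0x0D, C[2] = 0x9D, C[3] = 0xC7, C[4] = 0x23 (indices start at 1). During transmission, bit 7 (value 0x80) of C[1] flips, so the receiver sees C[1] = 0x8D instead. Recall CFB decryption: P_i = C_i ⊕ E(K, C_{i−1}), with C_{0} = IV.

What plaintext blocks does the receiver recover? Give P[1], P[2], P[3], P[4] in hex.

P[1] = 0x2A, P[2] = 0x40, P[3] = 0x2A, P[4] = 0x34

Only C[1] changed, to 0x8D. In CFB, a change in C_i flips the same bit in P_i and garbles P_{i+1}. Decrypting the received ciphertext:
P[1]: E(K, 0x57) = 0xA7; 0x8D ⊕ 0xA7 = 0x2A.
P[2]: E(K, 0x8D) = 0xDD; 0x9D ⊕ 0xDD = 0x40.
P[3]: E(K, 0x9D) = 0xED; 0xC7 ⊕ 0xED = 0x2A.
P[4]: E(K, 0xC7) = 0x17; 0x23 ⊕ 0x17 = 0x34.
Blocks that differ from the original plaintext: P[1], P[2].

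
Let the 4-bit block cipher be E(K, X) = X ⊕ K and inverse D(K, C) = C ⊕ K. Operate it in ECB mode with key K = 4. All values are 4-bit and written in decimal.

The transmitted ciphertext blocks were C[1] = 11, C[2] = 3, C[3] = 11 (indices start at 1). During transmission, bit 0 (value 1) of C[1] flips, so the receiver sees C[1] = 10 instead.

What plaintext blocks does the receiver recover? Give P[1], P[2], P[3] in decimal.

ECB decryption: P_i = D(K, C_i).
Only C[1] changed, to 10. In ECB, a change in C_i affects only P_i. Decrypting the received ciphertext:
P[1]: D(K, 10) = 14.
P[2]: D(K, 3) = 7.
P[3]: D(K, 11) = 15.
Blocks that differ from the original plaintext: P[1].

P[1] = 14, P[2] = 7, P[3] = 15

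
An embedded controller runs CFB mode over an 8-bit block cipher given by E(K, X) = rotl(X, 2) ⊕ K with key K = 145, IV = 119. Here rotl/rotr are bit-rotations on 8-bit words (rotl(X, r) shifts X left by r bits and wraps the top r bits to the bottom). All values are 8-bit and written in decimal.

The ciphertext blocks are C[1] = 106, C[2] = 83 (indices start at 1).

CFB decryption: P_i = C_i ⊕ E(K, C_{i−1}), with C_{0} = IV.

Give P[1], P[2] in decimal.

P[1]: E(K, 119) = 76; 106 ⊕ 76 = 38.
P[2]: E(K, 106) = 56; 83 ⊕ 56 = 107.

P[1] = 38, P[2] = 107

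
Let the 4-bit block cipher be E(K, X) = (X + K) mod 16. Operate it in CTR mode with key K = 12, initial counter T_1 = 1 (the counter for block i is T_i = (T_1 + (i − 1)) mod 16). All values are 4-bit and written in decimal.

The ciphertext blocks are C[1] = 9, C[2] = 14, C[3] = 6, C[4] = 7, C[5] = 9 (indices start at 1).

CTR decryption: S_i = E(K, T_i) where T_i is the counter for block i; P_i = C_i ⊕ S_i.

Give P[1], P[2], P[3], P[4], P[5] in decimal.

P[1]: T = 1, S = E(K, T) = 13; 9 ⊕ 13 = 4.
P[2]: T = 2, S = E(K, T) = 14; 14 ⊕ 14 = 0.
P[3]: T = 3, S = E(K, T) = 15; 6 ⊕ 15 = 9.
P[4]: T = 4, S = E(K, T) = 0; 7 ⊕ 0 = 7.
P[5]: T = 5, S = E(K, T) = 1; 9 ⊕ 1 = 8.

P[1] = 4, P[2] = 0, P[3] = 9, P[4] = 7, P[5] = 8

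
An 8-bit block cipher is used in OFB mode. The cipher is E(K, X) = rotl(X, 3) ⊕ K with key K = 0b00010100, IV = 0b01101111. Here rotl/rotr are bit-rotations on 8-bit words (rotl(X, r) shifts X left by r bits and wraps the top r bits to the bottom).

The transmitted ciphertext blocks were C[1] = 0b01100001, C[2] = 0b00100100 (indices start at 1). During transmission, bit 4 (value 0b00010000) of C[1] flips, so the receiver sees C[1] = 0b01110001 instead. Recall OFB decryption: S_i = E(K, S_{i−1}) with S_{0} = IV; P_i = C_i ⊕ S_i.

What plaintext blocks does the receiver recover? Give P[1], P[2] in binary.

P[1] = 0b00011110, P[2] = 0b01001011

Only C[1] changed, to 0b01110001. In OFB, a change in C_i flips the same bit in P_i only; the keystream is unaffected. Decrypting the received ciphertext:
P[1]: S = E(K, 0b01101111) = 0b01101111; 0b01110001 ⊕ 0b01101111 = 0b00011110.
P[2]: S = E(K, 0b01101111) = 0b01101111; 0b00100100 ⊕ 0b01101111 = 0b01001011.
Blocks that differ from the original plaintext: P[1].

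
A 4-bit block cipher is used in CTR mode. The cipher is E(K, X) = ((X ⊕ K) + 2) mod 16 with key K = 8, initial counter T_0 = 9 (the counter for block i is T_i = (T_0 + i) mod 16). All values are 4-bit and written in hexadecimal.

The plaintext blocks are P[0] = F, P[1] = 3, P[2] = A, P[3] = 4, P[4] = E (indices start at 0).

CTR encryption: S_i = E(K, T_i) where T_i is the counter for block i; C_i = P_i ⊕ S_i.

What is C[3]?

C[0]: T = 9, S = E(K, T) = 3; F ⊕ 3 = C.
C[1]: T = A, S = E(K, T) = 4; 3 ⊕ 4 = 7.
C[2]: T = B, S = E(K, T) = 5; A ⊕ 5 = F.
C[3]: T = C, S = E(K, T) = 6; 4 ⊕ 6 = 2.

C[3] = 2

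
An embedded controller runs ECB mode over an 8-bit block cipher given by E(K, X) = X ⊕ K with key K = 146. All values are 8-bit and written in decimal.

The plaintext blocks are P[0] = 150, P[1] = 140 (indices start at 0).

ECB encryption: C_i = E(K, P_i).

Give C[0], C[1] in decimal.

C[0] = 4, C[1] = 30

C[0]: E(K, 150) = 4.
C[1]: E(K, 140) = 30.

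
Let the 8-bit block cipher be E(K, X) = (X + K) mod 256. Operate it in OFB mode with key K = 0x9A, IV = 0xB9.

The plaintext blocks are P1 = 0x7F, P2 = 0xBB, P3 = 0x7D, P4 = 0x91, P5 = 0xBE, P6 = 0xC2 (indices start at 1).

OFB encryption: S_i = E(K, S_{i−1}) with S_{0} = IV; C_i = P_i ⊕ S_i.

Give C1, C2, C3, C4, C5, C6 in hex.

C1 = 0x2C, C2 = 0x56, C3 = 0xFA, C4 = 0xB0, C5 = 0x05, C6 = 0x97

C1: S = E(K, 0xB9) = 0x53; 0x7F ⊕ 0x53 = 0x2C.
C2: S = E(K, 0x53) = 0xED; 0xBB ⊕ 0xED = 0x56.
C3: S = E(K, 0xED) = 0x87; 0x7D ⊕ 0x87 = 0xFA.
C4: S = E(K, 0x87) = 0x21; 0x91 ⊕ 0x21 = 0xB0.
C5: S = E(K, 0x21) = 0xBB; 0xBE ⊕ 0xBB = 0x05.
C6: S = E(K, 0xBB) = 0x55; 0xC2 ⊕ 0x55 = 0x97.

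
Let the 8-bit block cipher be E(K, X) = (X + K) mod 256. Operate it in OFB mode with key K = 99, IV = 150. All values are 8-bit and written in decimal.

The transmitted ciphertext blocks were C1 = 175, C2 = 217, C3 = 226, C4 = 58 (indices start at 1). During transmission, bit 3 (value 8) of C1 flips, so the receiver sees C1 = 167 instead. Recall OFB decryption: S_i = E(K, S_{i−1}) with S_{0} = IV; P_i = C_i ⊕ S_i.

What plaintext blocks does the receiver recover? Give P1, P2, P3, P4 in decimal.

Only C1 changed, to 167. In OFB, a change in C_i flips the same bit in P_i only; the keystream is unaffected. Decrypting the received ciphertext:
P1: S = E(K, 150) = 249; 167 ⊕ 249 = 94.
P2: S = E(K, 249) = 92; 217 ⊕ 92 = 133.
P3: S = E(K, 92) = 191; 226 ⊕ 191 = 93.
P4: S = E(K, 191) = 34; 58 ⊕ 34 = 24.
Blocks that differ from the original plaintext: P1.

P1 = 94, P2 = 133, P3 = 93, P4 = 24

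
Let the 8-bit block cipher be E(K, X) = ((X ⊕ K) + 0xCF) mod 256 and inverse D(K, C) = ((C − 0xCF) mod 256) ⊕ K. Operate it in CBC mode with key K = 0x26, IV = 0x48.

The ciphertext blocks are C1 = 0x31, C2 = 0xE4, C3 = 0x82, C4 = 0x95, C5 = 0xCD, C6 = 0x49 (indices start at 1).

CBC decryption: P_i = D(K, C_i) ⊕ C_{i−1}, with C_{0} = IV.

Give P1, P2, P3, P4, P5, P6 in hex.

P1: D(K, 0x31) = 0x44; 0x44 ⊕ 0x48 = 0x0C.
P2: D(K, 0xE4) = 0x33; 0x33 ⊕ 0x31 = 0x02.
P3: D(K, 0x82) = 0x95; 0x95 ⊕ 0xE4 = 0x71.
P4: D(K, 0x95) = 0xE0; 0xE0 ⊕ 0x82 = 0x62.
P5: D(K, 0xCD) = 0xD8; 0xD8 ⊕ 0x95 = 0x4D.
P6: D(K, 0x49) = 0x5C; 0x5C ⊕ 0xCD = 0x91.

P1 = 0x0C, P2 = 0x02, P3 = 0x71, P4 = 0x62, P5 = 0x4D, P6 = 0x91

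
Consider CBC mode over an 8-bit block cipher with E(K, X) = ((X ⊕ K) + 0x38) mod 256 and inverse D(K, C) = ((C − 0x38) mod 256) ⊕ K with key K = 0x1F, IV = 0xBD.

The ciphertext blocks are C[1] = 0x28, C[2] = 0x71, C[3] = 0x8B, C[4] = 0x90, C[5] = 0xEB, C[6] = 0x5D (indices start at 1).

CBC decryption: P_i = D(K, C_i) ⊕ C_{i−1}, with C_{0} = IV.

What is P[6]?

P[6]: D(K, 0x5D) = 0x3A; 0x3A ⊕ 0xEB = 0xD1.

P[6] = 0xD1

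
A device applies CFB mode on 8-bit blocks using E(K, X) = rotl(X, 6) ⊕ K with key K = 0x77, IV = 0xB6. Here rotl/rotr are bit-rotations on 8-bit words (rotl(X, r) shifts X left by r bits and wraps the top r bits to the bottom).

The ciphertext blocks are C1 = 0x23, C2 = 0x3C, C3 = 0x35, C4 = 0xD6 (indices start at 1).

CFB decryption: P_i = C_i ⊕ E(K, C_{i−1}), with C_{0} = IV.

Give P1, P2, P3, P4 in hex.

P1: E(K, 0xB6) = 0xDA; 0x23 ⊕ 0xDA = 0xF9.
P2: E(K, 0x23) = 0xBF; 0x3C ⊕ 0xBF = 0x83.
P3: E(K, 0x3C) = 0x78; 0x35 ⊕ 0x78 = 0x4D.
P4: E(K, 0x35) = 0x3A; 0xD6 ⊕ 0x3A = 0xEC.

P1 = 0xF9, P2 = 0x83, P3 = 0x4D, P4 = 0xEC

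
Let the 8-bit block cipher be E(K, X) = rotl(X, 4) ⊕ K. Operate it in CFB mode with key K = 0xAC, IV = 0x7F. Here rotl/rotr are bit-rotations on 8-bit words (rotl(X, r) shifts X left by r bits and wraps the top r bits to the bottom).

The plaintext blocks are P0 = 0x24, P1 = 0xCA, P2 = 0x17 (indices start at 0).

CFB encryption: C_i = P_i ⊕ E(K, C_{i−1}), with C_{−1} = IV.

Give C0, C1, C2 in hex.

C0 = 0x7F, C1 = 0x91, C2 = 0xA2

C0: E(K, 0x7F) = 0x5B; 0x24 ⊕ 0x5B = 0x7F.
C1: E(K, 0x7F) = 0x5B; 0xCA ⊕ 0x5B = 0x91.
C2: E(K, 0x91) = 0xB5; 0x17 ⊕ 0xB5 = 0xA2.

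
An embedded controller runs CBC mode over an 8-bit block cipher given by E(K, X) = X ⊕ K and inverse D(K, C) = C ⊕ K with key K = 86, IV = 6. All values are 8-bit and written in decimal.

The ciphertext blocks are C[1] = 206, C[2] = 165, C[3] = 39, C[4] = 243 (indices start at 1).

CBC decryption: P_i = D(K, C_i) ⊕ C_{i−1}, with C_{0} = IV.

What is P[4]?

P[4]: D(K, 243) = 165; 165 ⊕ 39 = 130.

P[4] = 130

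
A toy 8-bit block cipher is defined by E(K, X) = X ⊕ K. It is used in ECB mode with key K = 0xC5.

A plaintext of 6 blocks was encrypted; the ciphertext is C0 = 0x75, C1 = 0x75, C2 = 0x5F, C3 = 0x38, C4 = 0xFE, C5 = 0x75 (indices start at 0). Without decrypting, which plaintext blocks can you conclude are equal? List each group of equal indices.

P0 = P1 = P5

ECB encrypts each block independently with the same key, so equal ciphertext blocks imply equal plaintext blocks.
C0 = C1 = C5 = 0x75, so P0 = P1 = P5.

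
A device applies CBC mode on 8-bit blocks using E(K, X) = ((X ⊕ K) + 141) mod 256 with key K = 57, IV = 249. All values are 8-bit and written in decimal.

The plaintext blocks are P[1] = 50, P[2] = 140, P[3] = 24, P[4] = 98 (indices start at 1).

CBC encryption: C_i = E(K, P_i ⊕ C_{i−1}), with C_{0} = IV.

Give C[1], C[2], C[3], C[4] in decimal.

C[1]: P[1] ⊕ 249 = 203; E(K, 203) = 127.
C[2]: P[2] ⊕ 127 = 243; E(K, 243) = 87.
C[3]: P[3] ⊕ 87 = 79; E(K, 79) = 3.
C[4]: P[4] ⊕ 3 = 97; E(K, 97) = 229.

C[1] = 127, C[2] = 87, C[3] = 3, C[4] = 229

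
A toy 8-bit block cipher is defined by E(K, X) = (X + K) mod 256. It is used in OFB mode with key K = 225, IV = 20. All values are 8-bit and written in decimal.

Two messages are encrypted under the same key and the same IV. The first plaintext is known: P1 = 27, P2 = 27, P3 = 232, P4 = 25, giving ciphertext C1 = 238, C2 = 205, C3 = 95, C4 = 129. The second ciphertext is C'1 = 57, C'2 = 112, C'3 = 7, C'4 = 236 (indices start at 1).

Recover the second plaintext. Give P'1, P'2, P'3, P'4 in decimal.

P'1 = 204, P'2 = 166, P'3 = 176, P'4 = 116

In OFB with a reused IV, both messages share the same keystream S_i, so C_i ⊕ C'_i = P_i ⊕ P'_i and thus P'_i = P_i ⊕ C_i ⊕ C'_i.
P'1: 27 ⊕ 238 ⊕ 57 = 204.
P'2: 27 ⊕ 205 ⊕ 112 = 166.
P'3: 232 ⊕ 95 ⊕ 7 = 176.
P'4: 25 ⊕ 129 ⊕ 236 = 116.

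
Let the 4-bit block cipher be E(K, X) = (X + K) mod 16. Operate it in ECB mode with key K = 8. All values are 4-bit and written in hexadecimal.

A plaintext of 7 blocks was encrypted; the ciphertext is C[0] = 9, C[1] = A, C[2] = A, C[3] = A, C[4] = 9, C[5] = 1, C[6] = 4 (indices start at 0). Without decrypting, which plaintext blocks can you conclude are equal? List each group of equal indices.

P[0] = P[4]; P[1] = P[2] = P[3]

ECB encrypts each block independently with the same key, so equal ciphertext blocks imply equal plaintext blocks.
C[0] = C[4] = 9, so P[0] = P[4].
C[1] = C[2] = C[3] = A, so P[1] = P[2] = P[3].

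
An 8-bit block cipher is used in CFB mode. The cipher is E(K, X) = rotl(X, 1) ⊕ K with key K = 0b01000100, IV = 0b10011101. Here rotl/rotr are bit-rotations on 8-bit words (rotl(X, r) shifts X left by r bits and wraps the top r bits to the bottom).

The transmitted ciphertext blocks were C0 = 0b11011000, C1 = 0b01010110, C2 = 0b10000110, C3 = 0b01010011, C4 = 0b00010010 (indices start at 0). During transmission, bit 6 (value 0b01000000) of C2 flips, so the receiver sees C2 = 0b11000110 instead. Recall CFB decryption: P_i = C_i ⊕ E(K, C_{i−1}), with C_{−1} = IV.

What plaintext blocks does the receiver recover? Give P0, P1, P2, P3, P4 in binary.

Only C2 changed, to 0b11000110. In CFB, a change in C_i flips the same bit in P_i and garbles P_{i+1}. Decrypting the received ciphertext:
P0: E(K, 0b10011101) = 0b01111111; 0b11011000 ⊕ 0b01111111 = 0b10100111.
P1: E(K, 0b11011000) = 0b11110101; 0b01010110 ⊕ 0b11110101 = 0b10100011.
P2: E(K, 0b01010110) = 0b11101000; 0b11000110 ⊕ 0b11101000 = 0b00101110.
P3: E(K, 0b11000110) = 0b11001001; 0b01010011 ⊕ 0b11001001 = 0b10011010.
P4: E(K, 0b01010011) = 0b11100010; 0b00010010 ⊕ 0b11100010 = 0b11110000.
Blocks that differ from the original plaintext: P2, P3.

P0 = 0b10100111, P1 = 0b10100011, P2 = 0b00101110, P3 = 0b10011010, P4 = 0b11110000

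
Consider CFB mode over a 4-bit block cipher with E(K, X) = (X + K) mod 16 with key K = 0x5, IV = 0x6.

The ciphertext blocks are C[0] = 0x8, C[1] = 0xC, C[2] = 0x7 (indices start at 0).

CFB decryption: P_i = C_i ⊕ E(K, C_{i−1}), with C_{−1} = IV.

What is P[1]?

P[1]: E(K, 0x8) = 0xD; 0xC ⊕ 0xD = 0x1.

P[1] = 0x1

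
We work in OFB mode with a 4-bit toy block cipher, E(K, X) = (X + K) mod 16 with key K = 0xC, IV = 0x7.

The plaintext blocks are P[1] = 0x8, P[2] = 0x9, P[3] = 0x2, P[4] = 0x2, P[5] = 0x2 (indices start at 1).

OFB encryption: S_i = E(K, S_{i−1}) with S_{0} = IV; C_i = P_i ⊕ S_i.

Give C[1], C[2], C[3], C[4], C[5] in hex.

C[1]: S = E(K, 0x7) = 0x3; 0x8 ⊕ 0x3 = 0xB.
C[2]: S = E(K, 0x3) = 0xF; 0x9 ⊕ 0xF = 0x6.
C[3]: S = E(K, 0xF) = 0xB; 0x2 ⊕ 0xB = 0x9.
C[4]: S = E(K, 0xB) = 0x7; 0x2 ⊕ 0x7 = 0x5.
C[5]: S = E(K, 0x7) = 0x3; 0x2 ⊕ 0x3 = 0x1.

C[1] = 0xB, C[2] = 0x6, C[3] = 0x9, C[4] = 0x5, C[5] = 0x1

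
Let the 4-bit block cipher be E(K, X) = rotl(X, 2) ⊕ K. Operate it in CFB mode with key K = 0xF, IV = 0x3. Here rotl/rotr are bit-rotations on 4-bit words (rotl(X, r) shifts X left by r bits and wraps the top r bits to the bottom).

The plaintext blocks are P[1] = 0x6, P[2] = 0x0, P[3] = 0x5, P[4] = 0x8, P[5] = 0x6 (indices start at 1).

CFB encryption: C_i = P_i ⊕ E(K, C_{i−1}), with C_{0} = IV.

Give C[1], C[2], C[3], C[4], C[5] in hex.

C[1]: E(K, 0x3) = 0x3; 0x6 ⊕ 0x3 = 0x5.
C[2]: E(K, 0x5) = 0xA; 0x0 ⊕ 0xA = 0xA.
C[3]: E(K, 0xA) = 0x5; 0x5 ⊕ 0x5 = 0x0.
C[4]: E(K, 0x0) = 0xF; 0x8 ⊕ 0xF = 0x7.
C[5]: E(K, 0x7) = 0x2; 0x6 ⊕ 0x2 = 0x4.

C[1] = 0x5, C[2] = 0xA, C[3] = 0x0, C[4] = 0x7, C[5] = 0x4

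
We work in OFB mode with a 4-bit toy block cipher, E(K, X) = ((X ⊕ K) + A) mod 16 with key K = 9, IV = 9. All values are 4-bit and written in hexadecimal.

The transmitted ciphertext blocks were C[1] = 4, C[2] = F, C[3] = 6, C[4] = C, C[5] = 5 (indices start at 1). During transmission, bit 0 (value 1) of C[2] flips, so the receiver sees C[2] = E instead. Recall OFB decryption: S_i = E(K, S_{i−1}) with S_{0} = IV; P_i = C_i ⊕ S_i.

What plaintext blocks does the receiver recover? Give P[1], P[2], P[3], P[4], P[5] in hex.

P[1] = E, P[2] = 3, P[3] = 8, P[4] = D, P[5] = 7

Only C[2] changed, to E. In OFB, a change in C_i flips the same bit in P_i only; the keystream is unaffected. Decrypting the received ciphertext:
P[1]: S = E(K, 9) = A; 4 ⊕ A = E.
P[2]: S = E(K, A) = D; E ⊕ D = 3.
P[3]: S = E(K, D) = E; 6 ⊕ E = 8.
P[4]: S = E(K, E) = 1; C ⊕ 1 = D.
P[5]: S = E(K, 1) = 2; 5 ⊕ 2 = 7.
Blocks that differ from the original plaintext: P[2].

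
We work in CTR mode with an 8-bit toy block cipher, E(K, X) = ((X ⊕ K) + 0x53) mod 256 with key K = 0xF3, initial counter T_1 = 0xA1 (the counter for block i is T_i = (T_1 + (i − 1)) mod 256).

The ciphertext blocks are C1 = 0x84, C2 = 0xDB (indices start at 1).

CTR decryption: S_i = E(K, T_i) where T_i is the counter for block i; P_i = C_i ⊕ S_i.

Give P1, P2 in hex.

P1: T = 0xA1, S = E(K, T) = 0xA5; 0x84 ⊕ 0xA5 = 0x21.
P2: T = 0xA2, S = E(K, T) = 0xA4; 0xDB ⊕ 0xA4 = 0x7F.

P1 = 0x21, P2 = 0x7F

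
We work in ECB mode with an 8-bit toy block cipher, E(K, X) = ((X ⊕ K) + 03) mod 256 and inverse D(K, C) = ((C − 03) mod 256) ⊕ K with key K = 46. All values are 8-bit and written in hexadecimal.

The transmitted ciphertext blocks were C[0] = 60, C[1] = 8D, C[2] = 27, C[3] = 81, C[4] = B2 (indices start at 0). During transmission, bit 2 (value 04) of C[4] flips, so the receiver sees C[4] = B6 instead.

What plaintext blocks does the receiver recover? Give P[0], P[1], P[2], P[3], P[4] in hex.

P[0] = 1B, P[1] = CC, P[2] = 62, P[3] = 38, P[4] = F5

ECB decryption: P_i = D(K, C_i).
Only C[4] changed, to B6. In ECB, a change in C_i affects only P_i. Decrypting the received ciphertext:
P[0]: D(K, 60) = 1B.
P[1]: D(K, 8D) = CC.
P[2]: D(K, 27) = 62.
P[3]: D(K, 81) = 38.
P[4]: D(K, B6) = F5.
Blocks that differ from the original plaintext: P[4].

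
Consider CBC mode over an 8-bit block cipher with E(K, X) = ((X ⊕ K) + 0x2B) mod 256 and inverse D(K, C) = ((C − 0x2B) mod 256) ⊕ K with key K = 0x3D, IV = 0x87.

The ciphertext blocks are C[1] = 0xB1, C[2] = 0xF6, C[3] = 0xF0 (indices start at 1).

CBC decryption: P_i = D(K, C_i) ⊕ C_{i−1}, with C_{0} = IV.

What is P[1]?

P[1] = 0x3C

P[1]: D(K, 0xB1) = 0xBB; 0xBB ⊕ 0x87 = 0x3C.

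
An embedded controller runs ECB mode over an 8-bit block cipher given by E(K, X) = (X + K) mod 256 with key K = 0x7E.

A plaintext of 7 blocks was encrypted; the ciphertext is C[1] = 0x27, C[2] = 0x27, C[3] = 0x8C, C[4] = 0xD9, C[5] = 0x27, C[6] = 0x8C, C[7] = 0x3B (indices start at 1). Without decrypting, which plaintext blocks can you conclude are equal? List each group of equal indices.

ECB encrypts each block independently with the same key, so equal ciphertext blocks imply equal plaintext blocks.
C[1] = C[2] = C[5] = 0x27, so P[1] = P[2] = P[5].
C[3] = C[6] = 0x8C, so P[3] = P[6].

P[1] = P[2] = P[5]; P[3] = P[6]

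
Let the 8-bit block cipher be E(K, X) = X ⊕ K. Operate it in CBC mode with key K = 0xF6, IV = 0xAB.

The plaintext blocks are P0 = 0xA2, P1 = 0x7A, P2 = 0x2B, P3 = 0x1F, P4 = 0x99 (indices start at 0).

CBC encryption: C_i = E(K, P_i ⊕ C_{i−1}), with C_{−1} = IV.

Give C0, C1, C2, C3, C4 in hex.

C0: P0 ⊕ 0xAB = 0x09; E(K, 0x09) = 0xFF.
C1: P1 ⊕ 0xFF = 0x85; E(K, 0x85) = 0x73.
C2: P2 ⊕ 0x73 = 0x58; E(K, 0x58) = 0xAE.
C3: P3 ⊕ 0xAE = 0xB1; E(K, 0xB1) = 0x47.
C4: P4 ⊕ 0x47 = 0xDE; E(K, 0xDE) = 0x28.

C0 = 0xFF, C1 = 0x73, C2 = 0xAE, C3 = 0x47, C4 = 0x28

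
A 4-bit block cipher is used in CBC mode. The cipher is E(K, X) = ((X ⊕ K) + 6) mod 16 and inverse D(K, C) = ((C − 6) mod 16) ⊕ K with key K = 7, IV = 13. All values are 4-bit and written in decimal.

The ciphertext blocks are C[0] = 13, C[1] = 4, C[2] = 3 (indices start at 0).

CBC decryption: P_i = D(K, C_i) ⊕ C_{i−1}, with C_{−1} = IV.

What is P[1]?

P[1]: D(K, 4) = 9; 9 ⊕ 13 = 4.

P[1] = 4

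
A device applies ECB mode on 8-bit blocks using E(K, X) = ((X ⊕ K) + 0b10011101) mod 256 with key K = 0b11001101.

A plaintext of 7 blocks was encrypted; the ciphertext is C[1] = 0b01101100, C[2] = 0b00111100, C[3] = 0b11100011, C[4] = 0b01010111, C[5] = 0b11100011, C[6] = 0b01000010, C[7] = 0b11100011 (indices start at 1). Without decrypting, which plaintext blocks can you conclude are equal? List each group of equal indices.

ECB encrypts each block independently with the same key, so equal ciphertext blocks imply equal plaintext blocks.
C[3] = C[5] = C[7] = 0b11100011, so P[3] = P[5] = P[7].

P[3] = P[5] = P[7]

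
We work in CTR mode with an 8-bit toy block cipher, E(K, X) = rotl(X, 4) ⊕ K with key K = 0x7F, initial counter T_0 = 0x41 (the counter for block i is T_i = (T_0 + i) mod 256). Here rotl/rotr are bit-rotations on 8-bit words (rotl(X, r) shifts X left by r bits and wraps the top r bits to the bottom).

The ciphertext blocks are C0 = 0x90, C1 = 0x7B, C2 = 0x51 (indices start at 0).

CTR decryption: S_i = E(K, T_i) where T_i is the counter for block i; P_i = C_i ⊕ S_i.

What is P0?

P0: T = 0x41, S = E(K, T) = 0x6B; 0x90 ⊕ 0x6B = 0xFB.

P0 = 0xFB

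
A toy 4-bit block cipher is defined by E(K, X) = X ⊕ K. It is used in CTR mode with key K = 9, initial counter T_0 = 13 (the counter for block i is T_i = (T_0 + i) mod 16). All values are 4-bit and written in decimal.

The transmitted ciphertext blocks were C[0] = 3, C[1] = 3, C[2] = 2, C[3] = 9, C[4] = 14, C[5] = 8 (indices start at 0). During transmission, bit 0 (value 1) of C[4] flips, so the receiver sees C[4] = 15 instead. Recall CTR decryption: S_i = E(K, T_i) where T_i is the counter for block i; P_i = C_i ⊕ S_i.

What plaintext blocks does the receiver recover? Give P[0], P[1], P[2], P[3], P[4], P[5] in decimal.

Only C[4] changed, to 15. In CTR, a change in C_i flips the same bit in P_i only; the keystream is unaffected. Decrypting the received ciphertext:
P[0]: T = 13, S = E(K, T) = 4; 3 ⊕ 4 = 7.
P[1]: T = 14, S = E(K, T) = 7; 3 ⊕ 7 = 4.
P[2]: T = 15, S = E(K, T) = 6; 2 ⊕ 6 = 4.
P[3]: T = 0, S = E(K, T) = 9; 9 ⊕ 9 = 0.
P[4]: T = 1, S = E(K, T) = 8; 15 ⊕ 8 = 7.
P[5]: T = 2, S = E(K, T) = 11; 8 ⊕ 11 = 3.
Blocks that differ from the original plaintext: P[4].

P[0] = 7, P[1] = 4, P[2] = 4, P[3] = 0, P[4] = 7, P[5] = 3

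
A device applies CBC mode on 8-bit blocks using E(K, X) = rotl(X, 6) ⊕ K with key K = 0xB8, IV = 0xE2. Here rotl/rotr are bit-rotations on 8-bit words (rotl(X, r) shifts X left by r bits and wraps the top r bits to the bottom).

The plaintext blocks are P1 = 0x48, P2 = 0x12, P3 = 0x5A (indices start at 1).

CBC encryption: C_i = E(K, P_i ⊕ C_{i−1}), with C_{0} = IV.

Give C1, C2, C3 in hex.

C1 = 0x12, C2 = 0xB8, C3 = 0x00

C1: P1 ⊕ 0xE2 = 0xAA; E(K, 0xAA) = 0x12.
C2: P2 ⊕ 0x12 = 0x00; E(K, 0x00) = 0xB8.
C3: P3 ⊕ 0xB8 = 0xE2; E(K, 0xE2) = 0x00.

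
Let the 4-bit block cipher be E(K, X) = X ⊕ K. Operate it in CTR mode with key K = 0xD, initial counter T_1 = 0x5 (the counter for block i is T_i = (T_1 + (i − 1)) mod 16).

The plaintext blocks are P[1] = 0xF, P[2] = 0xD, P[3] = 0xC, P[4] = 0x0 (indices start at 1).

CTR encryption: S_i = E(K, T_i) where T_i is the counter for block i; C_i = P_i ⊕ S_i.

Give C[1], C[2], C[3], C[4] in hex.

C[1] = 0x7, C[2] = 0x6, C[3] = 0x6, C[4] = 0x5

C[1]: T = 0x5, S = E(K, T) = 0x8; 0xF ⊕ 0x8 = 0x7.
C[2]: T = 0x6, S = E(K, T) = 0xB; 0xD ⊕ 0xB = 0x6.
C[3]: T = 0x7, S = E(K, T) = 0xA; 0xC ⊕ 0xA = 0x6.
C[4]: T = 0x8, S = E(K, T) = 0x5; 0x0 ⊕ 0x5 = 0x5.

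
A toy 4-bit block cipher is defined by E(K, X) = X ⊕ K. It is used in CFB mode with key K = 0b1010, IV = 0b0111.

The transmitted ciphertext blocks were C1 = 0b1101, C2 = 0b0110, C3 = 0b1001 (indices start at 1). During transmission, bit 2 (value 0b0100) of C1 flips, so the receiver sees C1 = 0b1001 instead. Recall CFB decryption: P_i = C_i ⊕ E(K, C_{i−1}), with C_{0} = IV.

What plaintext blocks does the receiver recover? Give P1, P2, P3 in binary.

Only C1 changed, to 0b1001. In CFB, a change in C_i flips the same bit in P_i and garbles P_{i+1}. Decrypting the received ciphertext:
P1: E(K, 0b0111) = 0b1101; 0b1001 ⊕ 0b1101 = 0b0100.
P2: E(K, 0b1001) = 0b0011; 0b0110 ⊕ 0b0011 = 0b0101.
P3: E(K, 0b0110) = 0b1100; 0b1001 ⊕ 0b1100 = 0b0101.
Blocks that differ from the original plaintext: P1, P2.

P1 = 0b0100, P2 = 0b0101, P3 = 0b0101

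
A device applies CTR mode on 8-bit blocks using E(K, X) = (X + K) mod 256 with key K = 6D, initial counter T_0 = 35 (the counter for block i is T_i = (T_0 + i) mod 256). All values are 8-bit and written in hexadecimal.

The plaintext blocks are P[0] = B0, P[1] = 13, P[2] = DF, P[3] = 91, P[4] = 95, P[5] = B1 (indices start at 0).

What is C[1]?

CTR encryption: S_i = E(K, T_i) where T_i is the counter for block i; C_i = P_i ⊕ S_i.
C[0]: T = 35, S = E(K, T) = A2; B0 ⊕ A2 = 12.
C[1]: T = 36, S = E(K, T) = A3; 13 ⊕ A3 = B0.

C[1] = B0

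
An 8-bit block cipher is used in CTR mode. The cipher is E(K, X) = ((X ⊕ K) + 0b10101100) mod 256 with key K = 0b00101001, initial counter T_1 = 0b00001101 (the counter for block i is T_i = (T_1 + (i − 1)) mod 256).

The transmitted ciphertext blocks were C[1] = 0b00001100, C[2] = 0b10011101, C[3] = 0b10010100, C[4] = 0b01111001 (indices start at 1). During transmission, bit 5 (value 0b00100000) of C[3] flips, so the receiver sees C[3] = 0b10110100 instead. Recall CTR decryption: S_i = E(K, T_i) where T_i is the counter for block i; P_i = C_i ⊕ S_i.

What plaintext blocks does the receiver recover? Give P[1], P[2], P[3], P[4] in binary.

P[1] = 0b11011100, P[2] = 0b01001110, P[3] = 0b01100110, P[4] = 0b10011100

Only C[3] changed, to 0b10110100. In CTR, a change in C_i flips the same bit in P_i only; the keystream is unaffected. Decrypting the received ciphertext:
P[1]: T = 0b00001101, S = E(K, T) = 0b11010000; 0b00001100 ⊕ 0b11010000 = 0b11011100.
P[2]: T = 0b00001110, S = E(K, T) = 0b11010011; 0b10011101 ⊕ 0b11010011 = 0b01001110.
P[3]: T = 0b00001111, S = E(K, T) = 0b11010010; 0b10110100 ⊕ 0b11010010 = 0b01100110.
P[4]: T = 0b00010000, S = E(K, T) = 0b11100101; 0b01111001 ⊕ 0b11100101 = 0b10011100.
Blocks that differ from the original plaintext: P[3].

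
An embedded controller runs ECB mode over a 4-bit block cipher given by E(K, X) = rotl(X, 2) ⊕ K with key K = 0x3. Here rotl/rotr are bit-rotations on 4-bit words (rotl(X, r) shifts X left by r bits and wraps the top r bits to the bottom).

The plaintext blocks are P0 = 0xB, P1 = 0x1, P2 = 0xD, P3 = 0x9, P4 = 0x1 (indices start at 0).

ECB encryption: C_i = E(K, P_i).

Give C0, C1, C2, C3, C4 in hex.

C0: E(K, 0xB) = 0xD.
C1: E(K, 0x1) = 0x7.
C2: E(K, 0xD) = 0x4.
C3: E(K, 0x9) = 0x5.
C4: E(K, 0x1) = 0x7.

C0 = 0xD, C1 = 0x7, C2 = 0x4, C3 = 0x5, C4 = 0x7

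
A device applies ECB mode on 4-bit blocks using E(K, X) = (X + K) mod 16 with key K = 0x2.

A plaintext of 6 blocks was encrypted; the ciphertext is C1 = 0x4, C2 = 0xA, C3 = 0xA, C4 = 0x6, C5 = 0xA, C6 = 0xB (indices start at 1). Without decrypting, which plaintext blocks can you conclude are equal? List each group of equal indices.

ECB encrypts each block independently with the same key, so equal ciphertext blocks imply equal plaintext blocks.
C2 = C3 = C5 = 0xA, so P2 = P3 = P5.

P2 = P3 = P5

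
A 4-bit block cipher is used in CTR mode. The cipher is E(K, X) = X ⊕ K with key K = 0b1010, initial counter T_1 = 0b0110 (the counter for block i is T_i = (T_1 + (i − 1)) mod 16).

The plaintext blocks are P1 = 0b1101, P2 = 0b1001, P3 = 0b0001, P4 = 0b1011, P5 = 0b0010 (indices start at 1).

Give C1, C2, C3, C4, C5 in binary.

CTR encryption: S_i = E(K, T_i) where T_i is the counter for block i; C_i = P_i ⊕ S_i.
C1: T = 0b0110, S = E(K, T) = 0b1100; 0b1101 ⊕ 0b1100 = 0b0001.
C2: T = 0b0111, S = E(K, T) = 0b1101; 0b1001 ⊕ 0b1101 = 0b0100.
C3: T = 0b1000, S = E(K, T) = 0b0010; 0b0001 ⊕ 0b0010 = 0b0011.
C4: T = 0b1001, S = E(K, T) = 0b0011; 0b1011 ⊕ 0b0011 = 0b1000.
C5: T = 0b1010, S = E(K, T) = 0b0000; 0b0010 ⊕ 0b0000 = 0b0010.

C1 = 0b0001, C2 = 0b0100, C3 = 0b0011, C4 = 0b1000, C5 = 0b0010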